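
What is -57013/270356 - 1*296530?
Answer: -80168721693/270356 ≈ -2.9653e+5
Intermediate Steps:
-57013/270356 - 1*296530 = -57013*1/270356 - 296530 = -57013/270356 - 296530 = -80168721693/270356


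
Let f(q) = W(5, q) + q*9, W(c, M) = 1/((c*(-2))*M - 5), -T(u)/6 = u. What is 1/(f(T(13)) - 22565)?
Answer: -775/18031924 ≈ -4.2979e-5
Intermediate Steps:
T(u) = -6*u
W(c, M) = 1/(-5 - 2*M*c) (W(c, M) = 1/((-2*c)*M - 5) = 1/(-2*M*c - 5) = 1/(-5 - 2*M*c))
f(q) = -1/(5 + 10*q) + 9*q (f(q) = -1/(5 + 2*q*5) + q*9 = -1/(5 + 10*q) + 9*q)
1/(f(T(13)) - 22565) = 1/((-1 + 45*(-6*13)*(1 + 2*(-6*13)))/(5*(1 + 2*(-6*13))) - 22565) = 1/((-1 + 45*(-78)*(1 + 2*(-78)))/(5*(1 + 2*(-78))) - 22565) = 1/((-1 + 45*(-78)*(1 - 156))/(5*(1 - 156)) - 22565) = 1/((1/5)*(-1 + 45*(-78)*(-155))/(-155) - 22565) = 1/((1/5)*(-1/155)*(-1 + 544050) - 22565) = 1/((1/5)*(-1/155)*544049 - 22565) = 1/(-544049/775 - 22565) = 1/(-18031924/775) = -775/18031924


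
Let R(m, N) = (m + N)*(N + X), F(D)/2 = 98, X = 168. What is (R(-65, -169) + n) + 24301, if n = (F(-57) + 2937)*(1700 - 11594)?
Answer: -30973367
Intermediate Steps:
F(D) = 196 (F(D) = 2*98 = 196)
R(m, N) = (168 + N)*(N + m) (R(m, N) = (m + N)*(N + 168) = (N + m)*(168 + N) = (168 + N)*(N + m))
n = -30997902 (n = (196 + 2937)*(1700 - 11594) = 3133*(-9894) = -30997902)
(R(-65, -169) + n) + 24301 = (((-169)² + 168*(-169) + 168*(-65) - 169*(-65)) - 30997902) + 24301 = ((28561 - 28392 - 10920 + 10985) - 30997902) + 24301 = (234 - 30997902) + 24301 = -30997668 + 24301 = -30973367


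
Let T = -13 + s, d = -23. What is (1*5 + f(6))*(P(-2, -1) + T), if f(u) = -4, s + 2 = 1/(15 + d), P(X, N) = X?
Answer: -137/8 ≈ -17.125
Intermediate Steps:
s = -17/8 (s = -2 + 1/(15 - 23) = -2 + 1/(-8) = -2 - ⅛ = -17/8 ≈ -2.1250)
T = -121/8 (T = -13 - 17/8 = -121/8 ≈ -15.125)
(1*5 + f(6))*(P(-2, -1) + T) = (1*5 - 4)*(-2 - 121/8) = (5 - 4)*(-137/8) = 1*(-137/8) = -137/8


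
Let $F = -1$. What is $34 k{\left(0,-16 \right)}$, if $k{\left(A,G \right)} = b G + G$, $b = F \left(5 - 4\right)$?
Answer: $0$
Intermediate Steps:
$b = -1$ ($b = - (5 - 4) = \left(-1\right) 1 = -1$)
$k{\left(A,G \right)} = 0$ ($k{\left(A,G \right)} = - G + G = 0$)
$34 k{\left(0,-16 \right)} = 34 \cdot 0 = 0$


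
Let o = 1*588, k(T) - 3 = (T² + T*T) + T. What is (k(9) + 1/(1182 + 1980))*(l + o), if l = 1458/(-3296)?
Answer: 177581752585/1736992 ≈ 1.0224e+5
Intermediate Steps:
k(T) = 3 + T + 2*T² (k(T) = 3 + ((T² + T*T) + T) = 3 + ((T² + T²) + T) = 3 + (2*T² + T) = 3 + (T + 2*T²) = 3 + T + 2*T²)
o = 588
l = -729/1648 (l = 1458*(-1/3296) = -729/1648 ≈ -0.44235)
(k(9) + 1/(1182 + 1980))*(l + o) = ((3 + 9 + 2*9²) + 1/(1182 + 1980))*(-729/1648 + 588) = ((3 + 9 + 2*81) + 1/3162)*(968295/1648) = ((3 + 9 + 162) + 1/3162)*(968295/1648) = (174 + 1/3162)*(968295/1648) = (550189/3162)*(968295/1648) = 177581752585/1736992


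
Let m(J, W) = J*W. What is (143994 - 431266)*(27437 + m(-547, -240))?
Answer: -45594950024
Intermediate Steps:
(143994 - 431266)*(27437 + m(-547, -240)) = (143994 - 431266)*(27437 - 547*(-240)) = -287272*(27437 + 131280) = -287272*158717 = -45594950024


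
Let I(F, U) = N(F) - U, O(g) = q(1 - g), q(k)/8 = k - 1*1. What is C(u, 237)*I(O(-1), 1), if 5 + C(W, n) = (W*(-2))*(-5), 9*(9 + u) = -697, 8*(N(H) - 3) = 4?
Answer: -39125/18 ≈ -2173.6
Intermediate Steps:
N(H) = 7/2 (N(H) = 3 + (⅛)*4 = 3 + ½ = 7/2)
u = -778/9 (u = -9 + (⅑)*(-697) = -9 - 697/9 = -778/9 ≈ -86.444)
q(k) = -8 + 8*k (q(k) = 8*(k - 1*1) = 8*(k - 1) = 8*(-1 + k) = -8 + 8*k)
O(g) = -8*g (O(g) = -8 + 8*(1 - g) = -8 + (8 - 8*g) = -8*g)
I(F, U) = 7/2 - U
C(W, n) = -5 + 10*W (C(W, n) = -5 + (W*(-2))*(-5) = -5 - 2*W*(-5) = -5 + 10*W)
C(u, 237)*I(O(-1), 1) = (-5 + 10*(-778/9))*(7/2 - 1*1) = (-5 - 7780/9)*(7/2 - 1) = -7825/9*5/2 = -39125/18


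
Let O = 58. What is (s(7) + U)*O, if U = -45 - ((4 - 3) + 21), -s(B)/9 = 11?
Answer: -9628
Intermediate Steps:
s(B) = -99 (s(B) = -9*11 = -99)
U = -67 (U = -45 - (1 + 21) = -45 - 1*22 = -45 - 22 = -67)
(s(7) + U)*O = (-99 - 67)*58 = -166*58 = -9628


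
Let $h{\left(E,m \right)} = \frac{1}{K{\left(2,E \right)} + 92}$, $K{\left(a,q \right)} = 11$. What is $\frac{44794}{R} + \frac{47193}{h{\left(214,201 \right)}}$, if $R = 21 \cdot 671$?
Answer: $\frac{68494690783}{14091} \approx 4.8609 \cdot 10^{6}$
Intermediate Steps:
$R = 14091$
$h{\left(E,m \right)} = \frac{1}{103}$ ($h{\left(E,m \right)} = \frac{1}{11 + 92} = \frac{1}{103}$)
$\frac{44794}{R} + \frac{47193}{h{\left(214,201 \right)}} = \frac{44794}{14091} + 47193 \frac{1}{\frac{1}{103}} = 44794 \cdot \frac{1}{14091} + 47193 \cdot 103 = \frac{44794}{14091} + 4860879 = \frac{68494690783}{14091}$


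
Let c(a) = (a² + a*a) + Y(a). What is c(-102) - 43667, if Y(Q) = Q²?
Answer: -12455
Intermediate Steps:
c(a) = 3*a² (c(a) = (a² + a*a) + a² = (a² + a²) + a² = 2*a² + a² = 3*a²)
c(-102) - 43667 = 3*(-102)² - 43667 = 3*10404 - 43667 = 31212 - 43667 = -12455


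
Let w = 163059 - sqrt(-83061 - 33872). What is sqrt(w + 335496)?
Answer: sqrt(498555 - I*sqrt(116933)) ≈ 706.08 - 0.242*I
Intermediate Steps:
w = 163059 - I*sqrt(116933) (w = 163059 - sqrt(-116933) = 163059 - I*sqrt(116933) ≈ 1.6306e+5 - 341.95*I)
sqrt(w + 335496) = sqrt((163059 - I*sqrt(116933)) + 335496) = sqrt(498555 - I*sqrt(116933))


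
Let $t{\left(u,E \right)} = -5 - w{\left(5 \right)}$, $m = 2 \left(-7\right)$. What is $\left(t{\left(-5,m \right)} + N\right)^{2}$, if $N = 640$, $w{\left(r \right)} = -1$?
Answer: $404496$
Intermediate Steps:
$m = -14$
$t{\left(u,E \right)} = -4$ ($t{\left(u,E \right)} = -5 - -1 = -5 + 1 = -4$)
$\left(t{\left(-5,m \right)} + N\right)^{2} = \left(-4 + 640\right)^{2} = 636^{2} = 404496$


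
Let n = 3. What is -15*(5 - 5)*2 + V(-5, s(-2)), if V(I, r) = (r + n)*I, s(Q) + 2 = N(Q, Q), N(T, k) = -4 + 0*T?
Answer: 15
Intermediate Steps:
N(T, k) = -4 (N(T, k) = -4 + 0 = -4)
s(Q) = -6 (s(Q) = -2 - 4 = -6)
V(I, r) = I*(3 + r) (V(I, r) = (r + 3)*I = (3 + r)*I = I*(3 + r))
-15*(5 - 5)*2 + V(-5, s(-2)) = -15*(5 - 5)*2 - 5*(3 - 6) = -0*2 - 5*(-3) = -15*0 + 15 = 0 + 15 = 15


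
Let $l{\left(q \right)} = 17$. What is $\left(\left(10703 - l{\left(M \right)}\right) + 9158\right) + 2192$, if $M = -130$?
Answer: $22036$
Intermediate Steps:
$\left(\left(10703 - l{\left(M \right)}\right) + 9158\right) + 2192 = \left(\left(10703 - 17\right) + 9158\right) + 2192 = \left(10686 + 9158\right) + 2192 = 19844 + 2192 = 22036$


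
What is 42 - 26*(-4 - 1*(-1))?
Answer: 120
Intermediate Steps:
42 - 26*(-4 - 1*(-1)) = 42 - 26*(-4 + 1) = 42 - 26*(-3) = 42 + 78 = 120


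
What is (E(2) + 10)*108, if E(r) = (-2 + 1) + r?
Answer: 1188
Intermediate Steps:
E(r) = -1 + r
(E(2) + 10)*108 = ((-1 + 2) + 10)*108 = (1 + 10)*108 = 11*108 = 1188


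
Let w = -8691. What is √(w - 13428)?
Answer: I*√22119 ≈ 148.72*I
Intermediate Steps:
√(w - 13428) = √(-8691 - 13428) = √(-22119) = I*√22119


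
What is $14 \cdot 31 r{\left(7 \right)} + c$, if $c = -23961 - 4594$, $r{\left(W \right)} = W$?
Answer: $-25517$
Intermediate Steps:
$c = -28555$ ($c = -23961 - 4594 = -28555$)
$14 \cdot 31 r{\left(7 \right)} + c = 14 \cdot 31 \cdot 7 - 28555 = 434 \cdot 7 - 28555 = 3038 - 28555 = -25517$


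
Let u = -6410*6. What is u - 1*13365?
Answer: -51825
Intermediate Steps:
u = -38460
u - 1*13365 = -38460 - 1*13365 = -38460 - 13365 = -51825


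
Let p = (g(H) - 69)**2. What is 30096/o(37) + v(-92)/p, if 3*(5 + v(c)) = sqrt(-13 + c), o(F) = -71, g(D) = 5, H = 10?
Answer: -123273571/290816 + I*sqrt(105)/12288 ≈ -423.89 + 0.0008339*I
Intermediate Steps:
v(c) = -5 + sqrt(-13 + c)/3
p = 4096 (p = (5 - 69)**2 = (-64)**2 = 4096)
30096/o(37) + v(-92)/p = 30096/(-71) + (-5 + sqrt(-13 - 92)/3)/4096 = 30096*(-1/71) + (-5 + sqrt(-105)/3)*(1/4096) = -30096/71 + (-5 + (I*sqrt(105))/3)*(1/4096) = -30096/71 + (-5 + I*sqrt(105)/3)*(1/4096) = -30096/71 + (-5/4096 + I*sqrt(105)/12288) = -123273571/290816 + I*sqrt(105)/12288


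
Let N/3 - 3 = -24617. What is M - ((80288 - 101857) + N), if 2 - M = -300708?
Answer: 396121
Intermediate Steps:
N = -73842 (N = 9 + 3*(-24617) = 9 - 73851 = -73842)
M = 300710 (M = 2 - 1*(-300708) = 2 + 300708 = 300710)
M - ((80288 - 101857) + N) = 300710 - ((80288 - 101857) - 73842) = 300710 - (-21569 - 73842) = 300710 - 1*(-95411) = 300710 + 95411 = 396121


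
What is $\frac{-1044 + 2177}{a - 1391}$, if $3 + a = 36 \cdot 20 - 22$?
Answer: $- \frac{1133}{696} \approx -1.6279$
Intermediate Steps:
$a = 695$ ($a = -3 + \left(36 \cdot 20 - 22\right) = -3 + \left(720 - 22\right) = -3 + 698 = 695$)
$\frac{-1044 + 2177}{a - 1391} = \frac{-1044 + 2177}{695 - 1391} = \frac{1133}{-696} = 1133 \left(- \frac{1}{696}\right) = - \frac{1133}{696}$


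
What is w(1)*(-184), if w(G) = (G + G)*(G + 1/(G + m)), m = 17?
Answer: -3496/9 ≈ -388.44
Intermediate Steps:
w(G) = 2*G*(G + 1/(17 + G)) (w(G) = (G + G)*(G + 1/(G + 17)) = (2*G)*(G + 1/(17 + G)) = 2*G*(G + 1/(17 + G)))
w(1)*(-184) = (2*1*(1 + 1**2 + 17*1)/(17 + 1))*(-184) = (2*1*(1 + 1 + 17)/18)*(-184) = (2*1*(1/18)*19)*(-184) = (19/9)*(-184) = -3496/9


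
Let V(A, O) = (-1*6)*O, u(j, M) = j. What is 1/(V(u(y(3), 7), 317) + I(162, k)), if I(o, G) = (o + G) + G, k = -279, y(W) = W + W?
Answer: -1/2298 ≈ -0.00043516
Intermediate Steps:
y(W) = 2*W
V(A, O) = -6*O
I(o, G) = o + 2*G (I(o, G) = (G + o) + G = o + 2*G)
1/(V(u(y(3), 7), 317) + I(162, k)) = 1/(-6*317 + (162 + 2*(-279))) = 1/(-1902 + (162 - 558)) = 1/(-1902 - 396) = 1/(-2298) = -1/2298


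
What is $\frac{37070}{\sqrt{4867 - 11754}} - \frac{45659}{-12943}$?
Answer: $\frac{45659}{12943} - \frac{37070 i \sqrt{6887}}{6887} \approx 3.5277 - 446.69 i$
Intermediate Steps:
$\frac{37070}{\sqrt{4867 - 11754}} - \frac{45659}{-12943} = \frac{37070}{\sqrt{-6887}} - - \frac{45659}{12943} = \frac{37070}{i \sqrt{6887}} + \frac{45659}{12943} = 37070 \left(- \frac{i \sqrt{6887}}{6887}\right) + \frac{45659}{12943} = - \frac{37070 i \sqrt{6887}}{6887} + \frac{45659}{12943} = \frac{45659}{12943} - \frac{37070 i \sqrt{6887}}{6887}$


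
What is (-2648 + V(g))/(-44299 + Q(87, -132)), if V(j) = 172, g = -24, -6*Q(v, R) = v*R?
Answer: 2476/42385 ≈ 0.058417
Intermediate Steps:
Q(v, R) = -R*v/6 (Q(v, R) = -v*R/6 = -R*v/6)
(-2648 + V(g))/(-44299 + Q(87, -132)) = (-2648 + 172)/(-44299 - 1/6*(-132)*87) = -2476/(-44299 + 1914) = -2476/(-42385) = -2476*(-1/42385) = 2476/42385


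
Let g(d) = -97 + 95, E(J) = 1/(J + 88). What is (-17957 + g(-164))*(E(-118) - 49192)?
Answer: 26503191799/30 ≈ 8.8344e+8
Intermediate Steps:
E(J) = 1/(88 + J)
g(d) = -2
(-17957 + g(-164))*(E(-118) - 49192) = (-17957 - 2)*(1/(88 - 118) - 49192) = -17959*(1/(-30) - 49192) = -17959*(-1/30 - 49192) = -17959*(-1475761/30) = 26503191799/30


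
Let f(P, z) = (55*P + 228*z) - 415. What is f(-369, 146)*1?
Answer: 12578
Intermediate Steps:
f(P, z) = -415 + 55*P + 228*z
f(-369, 146)*1 = (-415 + 55*(-369) + 228*146)*1 = (-415 - 20295 + 33288)*1 = 12578*1 = 12578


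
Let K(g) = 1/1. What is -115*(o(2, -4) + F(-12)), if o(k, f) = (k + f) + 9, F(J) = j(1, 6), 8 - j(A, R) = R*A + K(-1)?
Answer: -920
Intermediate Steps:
K(g) = 1
j(A, R) = 7 - A*R (j(A, R) = 8 - (R*A + 1) = 8 - (A*R + 1) = 8 - (1 + A*R) = 8 + (-1 - A*R) = 7 - A*R)
F(J) = 1 (F(J) = 7 - 1*1*6 = 7 - 6 = 1)
o(k, f) = 9 + f + k (o(k, f) = (f + k) + 9 = 9 + f + k)
-115*(o(2, -4) + F(-12)) = -115*((9 - 4 + 2) + 1) = -115*(7 + 1) = -115*8 = -920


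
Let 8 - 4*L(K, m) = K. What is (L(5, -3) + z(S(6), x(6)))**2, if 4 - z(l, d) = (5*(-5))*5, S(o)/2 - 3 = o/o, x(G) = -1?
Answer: 269361/16 ≈ 16835.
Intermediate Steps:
L(K, m) = 2 - K/4
S(o) = 8 (S(o) = 6 + 2*(o/o) = 6 + 2*1 = 6 + 2 = 8)
z(l, d) = 129 (z(l, d) = 4 - 5*(-5)*5 = 4 - (-25)*5 = 4 - 1*(-125) = 4 + 125 = 129)
(L(5, -3) + z(S(6), x(6)))**2 = ((2 - 1/4*5) + 129)**2 = ((2 - 5/4) + 129)**2 = (3/4 + 129)**2 = (519/4)**2 = 269361/16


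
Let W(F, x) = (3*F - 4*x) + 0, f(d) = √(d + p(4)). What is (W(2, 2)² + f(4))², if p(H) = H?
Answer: 24 + 16*√2 ≈ 46.627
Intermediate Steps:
f(d) = √(4 + d) (f(d) = √(d + 4) = √(4 + d))
W(F, x) = -4*x + 3*F (W(F, x) = (-4*x + 3*F) + 0 = -4*x + 3*F)
(W(2, 2)² + f(4))² = ((-4*2 + 3*2)² + √(4 + 4))² = ((-8 + 6)² + √8)² = ((-2)² + 2*√2)² = (4 + 2*√2)²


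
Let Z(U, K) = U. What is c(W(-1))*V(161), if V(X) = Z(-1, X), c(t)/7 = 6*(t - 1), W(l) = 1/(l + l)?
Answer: 63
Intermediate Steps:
W(l) = 1/(2*l)
c(t) = -42 + 42*t (c(t) = 7*(6*(t - 1)) = 7*(6*(-1 + t)) = 7*(-6 + 6*t) = -42 + 42*t)
V(X) = -1
c(W(-1))*V(161) = (-42 + 42*((½)/(-1)))*(-1) = (-42 + 42*((½)*(-1)))*(-1) = (-42 + 42*(-½))*(-1) = (-42 - 21)*(-1) = -63*(-1) = 63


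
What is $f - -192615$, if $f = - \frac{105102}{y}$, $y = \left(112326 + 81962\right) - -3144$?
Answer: $\frac{19014129789}{98716} \approx 1.9261 \cdot 10^{5}$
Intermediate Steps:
$y = 197432$ ($y = 194288 + 3144 = 197432$)
$f = - \frac{52551}{98716}$ ($f = - \frac{105102}{197432} = \left(-105102\right) \frac{1}{197432} = - \frac{52551}{98716} \approx -0.53234$)
$f - -192615 = - \frac{52551}{98716} - -192615 = - \frac{52551}{98716} + 192615 = \frac{19014129789}{98716}$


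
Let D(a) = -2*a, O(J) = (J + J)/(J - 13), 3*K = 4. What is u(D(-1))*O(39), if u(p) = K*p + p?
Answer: 14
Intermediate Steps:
K = 4/3 (K = (1/3)*4 = 4/3 ≈ 1.3333)
O(J) = 2*J/(-13 + J) (O(J) = (2*J)/(-13 + J) = 2*J/(-13 + J))
u(p) = 7*p/3 (u(p) = 4*p/3 + p = 7*p/3)
u(D(-1))*O(39) = (7*(-2*(-1))/3)*(2*39/(-13 + 39)) = ((7/3)*2)*(2*39/26) = 14*(2*39*(1/26))/3 = (14/3)*3 = 14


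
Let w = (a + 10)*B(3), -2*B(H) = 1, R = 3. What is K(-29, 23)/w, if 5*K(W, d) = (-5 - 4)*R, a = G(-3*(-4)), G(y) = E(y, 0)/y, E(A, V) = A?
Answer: 54/55 ≈ 0.98182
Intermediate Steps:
B(H) = -½ (B(H) = -½*1 = -½)
G(y) = 1 (G(y) = y/y = 1)
a = 1
K(W, d) = -27/5 (K(W, d) = ((-5 - 4)*3)/5 = (-9*3)/5 = (⅕)*(-27) = -27/5)
w = -11/2 (w = (1 + 10)*(-½) = 11*(-½) = -11/2 ≈ -5.5000)
K(-29, 23)/w = -27/(5*(-11/2)) = -27/5*(-2/11) = 54/55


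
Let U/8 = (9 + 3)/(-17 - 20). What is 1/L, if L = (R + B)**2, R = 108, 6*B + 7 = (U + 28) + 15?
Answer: 1369/17656804 ≈ 7.7534e-5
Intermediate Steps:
U = -96/37 (U = 8*((9 + 3)/(-17 - 20)) = 8*(12/(-37)) = 8*(12*(-1/37)) = 8*(-12/37) = -96/37 ≈ -2.5946)
B = 206/37 (B = -7/6 + ((-96/37 + 28) + 15)/6 = -7/6 + (940/37 + 15)/6 = -7/6 + (1/6)*(1495/37) = -7/6 + 1495/222 = 206/37 ≈ 5.5676)
L = 17656804/1369 (L = (108 + 206/37)**2 = (4202/37)**2 = 17656804/1369 ≈ 12898.)
1/L = 1/(17656804/1369) = 1369/17656804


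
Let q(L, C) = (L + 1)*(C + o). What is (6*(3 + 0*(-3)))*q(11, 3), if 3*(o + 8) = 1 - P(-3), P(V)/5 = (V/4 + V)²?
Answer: -12141/2 ≈ -6070.5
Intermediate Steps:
P(V) = 125*V²/16 (P(V) = 5*(V/4 + V)² = 5*(5*V/4)² = 5*(25*V²/16) = 125*V²/16)
o = -1493/48 (o = -8 + (1 - 125*(-3)²/16)/3 = -8 + (1 - 125*9/16)/3 = -8 + (1 - 1*1125/16)/3 = -8 + (1 - 1125/16)/3 = -8 + (⅓)*(-1109/16) = -8 - 1109/48 = -1493/48 ≈ -31.104)
q(L, C) = (1 + L)*(-1493/48 + C) (q(L, C) = (L + 1)*(C - 1493/48) = (1 + L)*(-1493/48 + C))
(6*(3 + 0*(-3)))*q(11, 3) = (6*(3 + 0*(-3)))*(-1493/48 + 3 - 1493/48*11 + 3*11) = (6*(3 + 0))*(-1493/48 + 3 - 16423/48 + 33) = (6*3)*(-1349/4) = 18*(-1349/4) = -12141/2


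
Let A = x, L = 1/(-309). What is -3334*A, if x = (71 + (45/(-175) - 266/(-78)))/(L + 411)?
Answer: -17379403519/28892045 ≈ -601.53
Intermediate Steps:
L = -1/309 ≈ -0.0032362
x = 10425557/57784090 (x = (71 + (45/(-175) - 266/(-78)))/(-1/309 + 411) = (71 + (45*(-1/175) - 266*(-1/78)))/(126998/309) = (71 + (-9/35 + 133/39))*(309/126998) = (71 + 4304/1365)*(309/126998) = (101219/1365)*(309/126998) = 10425557/57784090 ≈ 0.18042)
A = 10425557/57784090 ≈ 0.18042
-3334*A = -3334*10425557/57784090 = -17379403519/28892045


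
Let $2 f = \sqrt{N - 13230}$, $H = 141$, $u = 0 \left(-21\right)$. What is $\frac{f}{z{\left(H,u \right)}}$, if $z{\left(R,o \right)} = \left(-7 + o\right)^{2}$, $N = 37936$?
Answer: $\frac{\sqrt{24706}}{98} \approx 1.6039$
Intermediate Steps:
$u = 0$
$f = \frac{\sqrt{24706}}{2}$ ($f = \frac{\sqrt{37936 - 13230}}{2} = \frac{\sqrt{24706}}{2} \approx 78.591$)
$\frac{f}{z{\left(H,u \right)}} = \frac{\frac{1}{2} \sqrt{24706}}{\left(-7 + 0\right)^{2}} = \frac{\frac{1}{2} \sqrt{24706}}{\left(-7\right)^{2}} = \frac{\frac{1}{2} \sqrt{24706}}{49} = \frac{\sqrt{24706}}{2} \cdot \frac{1}{49} = \frac{\sqrt{24706}}{98}$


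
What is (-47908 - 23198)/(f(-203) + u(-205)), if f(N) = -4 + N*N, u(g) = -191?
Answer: -35553/20507 ≈ -1.7337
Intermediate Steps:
f(N) = -4 + N²
(-47908 - 23198)/(f(-203) + u(-205)) = (-47908 - 23198)/((-4 + (-203)²) - 191) = -71106/((-4 + 41209) - 191) = -71106/(41205 - 191) = -71106/41014 = -71106*1/41014 = -35553/20507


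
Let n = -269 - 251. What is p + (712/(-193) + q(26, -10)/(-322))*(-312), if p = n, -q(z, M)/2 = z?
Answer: 18041608/31073 ≈ 580.62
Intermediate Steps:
q(z, M) = -2*z
n = -520
p = -520
p + (712/(-193) + q(26, -10)/(-322))*(-312) = -520 + (712/(-193) - 2*26/(-322))*(-312) = -520 + (712*(-1/193) - 52*(-1/322))*(-312) = -520 + (-712/193 + 26/161)*(-312) = -520 - 109614/31073*(-312) = -520 + 34199568/31073 = 18041608/31073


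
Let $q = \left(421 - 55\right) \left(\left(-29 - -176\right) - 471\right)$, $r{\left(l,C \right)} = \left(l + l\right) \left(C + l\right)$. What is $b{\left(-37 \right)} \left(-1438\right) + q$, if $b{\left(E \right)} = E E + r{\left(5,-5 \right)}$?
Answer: $-2087206$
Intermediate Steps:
$r{\left(l,C \right)} = 2 l \left(C + l\right)$
$b{\left(E \right)} = E^{2}$ ($b{\left(E \right)} = E E + 2 \cdot 5 \left(-5 + 5\right) = E^{2} + 2 \cdot 5 \cdot 0 = E^{2} + 0 = E^{2}$)
$q = -118584$ ($q = 366 \left(\left(-29 + 176\right) - 471\right) = 366 \left(147 - 471\right) = 366 \left(-324\right) = -118584$)
$b{\left(-37 \right)} \left(-1438\right) + q = \left(-37\right)^{2} \left(-1438\right) - 118584 = 1369 \left(-1438\right) - 118584 = -1968622 - 118584 = -2087206$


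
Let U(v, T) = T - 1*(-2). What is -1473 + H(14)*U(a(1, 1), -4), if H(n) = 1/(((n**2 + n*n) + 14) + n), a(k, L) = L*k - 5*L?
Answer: -309331/210 ≈ -1473.0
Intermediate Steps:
a(k, L) = -5*L + L*k
H(n) = 1/(14 + n + 2*n**2) (H(n) = 1/(((n**2 + n**2) + 14) + n) = 1/((2*n**2 + 14) + n) = 1/((14 + 2*n**2) + n) = 1/(14 + n + 2*n**2))
U(v, T) = 2 + T (U(v, T) = T + 2 = 2 + T)
-1473 + H(14)*U(a(1, 1), -4) = -1473 + (2 - 4)/(14 + 14 + 2*14**2) = -1473 - 2/(14 + 14 + 2*196) = -1473 - 2/(14 + 14 + 392) = -1473 - 2/420 = -1473 + (1/420)*(-2) = -1473 - 1/210 = -309331/210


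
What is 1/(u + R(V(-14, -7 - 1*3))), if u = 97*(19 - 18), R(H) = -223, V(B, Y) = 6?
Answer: -1/126 ≈ -0.0079365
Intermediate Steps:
u = 97 (u = 97*1 = 97)
1/(u + R(V(-14, -7 - 1*3))) = 1/(97 - 223) = 1/(-126) = -1/126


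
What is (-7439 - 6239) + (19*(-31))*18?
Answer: -24280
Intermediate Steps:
(-7439 - 6239) + (19*(-31))*18 = -13678 - 589*18 = -13678 - 10602 = -24280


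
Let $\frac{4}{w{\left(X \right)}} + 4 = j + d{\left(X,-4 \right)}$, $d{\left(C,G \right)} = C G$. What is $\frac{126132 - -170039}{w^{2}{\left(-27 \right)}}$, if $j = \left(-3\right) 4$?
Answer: $156674459$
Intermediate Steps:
$j = -12$
$w{\left(X \right)} = \frac{4}{-16 - 4 X}$ ($w{\left(X \right)} = \frac{4}{-4 + \left(-12 + X \left(-4\right)\right)} = \frac{4}{-4 - \left(12 + 4 X\right)} = \frac{4}{-16 - 4 X}$)
$\frac{126132 - -170039}{w^{2}{\left(-27 \right)}} = \frac{126132 - -170039}{\left(\frac{1}{-4 - -27}\right)^{2}} = \frac{126132 + 170039}{\left(\frac{1}{-4 + 27}\right)^{2}} = \frac{296171}{\left(\frac{1}{23}\right)^{2}} = 296171 \frac{1}{\frac{1}{529}} = 296171 \cdot 529 = 156674459$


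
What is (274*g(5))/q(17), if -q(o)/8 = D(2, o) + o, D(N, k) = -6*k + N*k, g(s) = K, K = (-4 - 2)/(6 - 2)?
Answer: -137/136 ≈ -1.0074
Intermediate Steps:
K = -3/2 (K = -6/4 = -6*¼ = -3/2 ≈ -1.5000)
g(s) = -3/2
q(o) = 24*o (q(o) = -8*(o*(-6 + 2) + o) = -8*(o*(-4) + o) = -8*(-4*o + o) = -(-24)*o = 24*o)
(274*g(5))/q(17) = (274*(-3/2))/((24*17)) = -411/408 = -411*1/408 = -137/136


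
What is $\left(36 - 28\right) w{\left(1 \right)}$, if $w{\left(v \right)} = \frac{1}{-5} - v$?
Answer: $- \frac{48}{5} \approx -9.6$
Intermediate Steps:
$w{\left(v \right)} = - \frac{1}{5} - v$
$\left(36 - 28\right) w{\left(1 \right)} = \left(36 - 28\right) \left(- \frac{1}{5} - 1\right) = 8 \left(- \frac{1}{5} - 1\right) = 8 \left(- \frac{6}{5}\right) = - \frac{48}{5}$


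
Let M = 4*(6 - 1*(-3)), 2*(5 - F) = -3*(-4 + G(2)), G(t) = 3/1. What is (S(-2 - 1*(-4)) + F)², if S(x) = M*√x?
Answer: 10417/4 + 252*√2 ≈ 2960.6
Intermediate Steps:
G(t) = 3 (G(t) = 3*1 = 3)
F = 7/2 (F = 5 - (-3)*(-4 + 3)/2 = 5 - (-3)*(-1)/2 = 5 - ½*3 = 5 - 3/2 = 7/2 ≈ 3.5000)
M = 36 (M = 4*(6 + 3) = 4*9 = 36)
S(x) = 36*√x
(S(-2 - 1*(-4)) + F)² = (36*√(-2 - 1*(-4)) + 7/2)² = (36*√(-2 + 4) + 7/2)² = (36*√2 + 7/2)² = (7/2 + 36*√2)²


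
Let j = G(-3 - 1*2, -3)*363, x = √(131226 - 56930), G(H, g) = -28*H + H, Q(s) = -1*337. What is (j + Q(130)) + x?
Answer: 48668 + 2*√18574 ≈ 48941.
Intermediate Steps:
Q(s) = -337
G(H, g) = -27*H
x = 2*√18574 (x = √74296 = 2*√18574 ≈ 272.57)
j = 49005 (j = -27*(-3 - 1*2)*363 = -27*(-3 - 2)*363 = -27*(-5)*363 = 135*363 = 49005)
(j + Q(130)) + x = (49005 - 337) + 2*√18574 = 48668 + 2*√18574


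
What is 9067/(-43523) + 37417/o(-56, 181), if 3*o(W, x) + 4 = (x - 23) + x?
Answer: 4882462828/14580205 ≈ 334.87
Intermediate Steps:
o(W, x) = -9 + 2*x/3 (o(W, x) = -4/3 + ((x - 23) + x)/3 = -4/3 + ((-23 + x) + x)/3 = -4/3 + (-23 + 2*x)/3 = -4/3 + (-23/3 + 2*x/3) = -9 + 2*x/3)
9067/(-43523) + 37417/o(-56, 181) = 9067/(-43523) + 37417/(-9 + (⅔)*181) = 9067*(-1/43523) + 37417/(-9 + 362/3) = -9067/43523 + 37417/(335/3) = -9067/43523 + 37417*(3/335) = -9067/43523 + 112251/335 = 4882462828/14580205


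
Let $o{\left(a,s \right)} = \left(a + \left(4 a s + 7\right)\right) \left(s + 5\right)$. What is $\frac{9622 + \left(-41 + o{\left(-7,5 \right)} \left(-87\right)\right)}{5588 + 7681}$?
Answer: $\frac{131381}{13269} \approx 9.9014$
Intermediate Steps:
$o{\left(a,s \right)} = \left(5 + s\right) \left(7 + a + 4 a s\right)$ ($o{\left(a,s \right)} = \left(a + \left(4 a s + 7\right)\right) \left(5 + s\right) = \left(a + \left(7 + 4 a s\right)\right) \left(5 + s\right) = \left(7 + a + 4 a s\right) \left(5 + s\right) = \left(5 + s\right) \left(7 + a + 4 a s\right)$)
$\frac{9622 + \left(-41 + o{\left(-7,5 \right)} \left(-87\right)\right)}{5588 + 7681} = \frac{9622 - \left(41 - \left(35 + 5 \left(-7\right) + 7 \cdot 5 + 4 \left(-7\right) 5^{2} + 21 \left(-7\right) 5\right) \left(-87\right)\right)}{5588 + 7681} = \frac{9622 - \left(41 - \left(35 - 35 + 35 + 4 \left(-7\right) 25 - 735\right) \left(-87\right)\right)}{13269} = \left(9622 - \left(41 - \left(35 - 35 + 35 - 700 - 735\right) \left(-87\right)\right)\right) \frac{1}{13269} = \left(9622 - -121759\right) \frac{1}{13269} = \left(9622 + \left(-41 + 121800\right)\right) \frac{1}{13269} = \left(9622 + 121759\right) \frac{1}{13269} = 131381 \cdot \frac{1}{13269} = \frac{131381}{13269}$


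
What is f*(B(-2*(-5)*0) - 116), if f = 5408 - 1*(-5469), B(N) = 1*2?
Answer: -1239978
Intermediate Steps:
B(N) = 2
f = 10877 (f = 5408 + 5469 = 10877)
f*(B(-2*(-5)*0) - 116) = 10877*(2 - 116) = 10877*(-114) = -1239978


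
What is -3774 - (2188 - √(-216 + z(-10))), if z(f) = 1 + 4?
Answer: -5962 + I*√211 ≈ -5962.0 + 14.526*I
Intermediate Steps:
z(f) = 5
-3774 - (2188 - √(-216 + z(-10))) = -3774 - (2188 - √(-216 + 5)) = -3774 - (2188 - √(-211)) = -3774 - (2188 - I*√211) = -3774 + (-2188 + I*√211) = -5962 + I*√211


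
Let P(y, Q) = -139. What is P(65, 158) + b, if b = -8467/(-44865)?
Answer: -6227768/44865 ≈ -138.81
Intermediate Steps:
b = 8467/44865 (b = -8467*(-1/44865) = 8467/44865 ≈ 0.18872)
P(65, 158) + b = -139 + 8467/44865 = -6227768/44865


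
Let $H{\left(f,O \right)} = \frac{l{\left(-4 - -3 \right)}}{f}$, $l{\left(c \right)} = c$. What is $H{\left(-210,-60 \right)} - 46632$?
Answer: $- \frac{9792719}{210} \approx -46632.0$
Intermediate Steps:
$H{\left(f,O \right)} = - \frac{1}{f}$ ($H{\left(f,O \right)} = \frac{-4 - -3}{f} = \frac{-4 + 3}{f} = - \frac{1}{f}$)
$H{\left(-210,-60 \right)} - 46632 = - \frac{1}{-210} - 46632 = \left(-1\right) \left(- \frac{1}{210}\right) - 46632 = \frac{1}{210} - 46632 = - \frac{9792719}{210}$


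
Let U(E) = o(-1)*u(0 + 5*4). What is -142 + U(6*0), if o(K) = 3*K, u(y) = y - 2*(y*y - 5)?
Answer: 2168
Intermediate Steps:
u(y) = 10 + y - 2*y² (u(y) = y - 2*(y² - 5) = y - 2*(-5 + y²) = y + (10 - 2*y²) = 10 + y - 2*y²)
U(E) = 2310 (U(E) = (3*(-1))*(10 + (0 + 5*4) - 2*(0 + 5*4)²) = -3*(10 + (0 + 20) - 2*(0 + 20)²) = -3*(10 + 20 - 2*20²) = -3*(10 + 20 - 2*400) = -3*(10 + 20 - 800) = -3*(-770) = 2310)
-142 + U(6*0) = -142 + 2310 = 2168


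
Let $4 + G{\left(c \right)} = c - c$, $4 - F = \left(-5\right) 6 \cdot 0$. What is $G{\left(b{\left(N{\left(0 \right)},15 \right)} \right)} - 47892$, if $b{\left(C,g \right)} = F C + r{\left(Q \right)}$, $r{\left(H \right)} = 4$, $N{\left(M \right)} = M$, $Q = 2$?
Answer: $-47896$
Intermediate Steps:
$F = 4$ ($F = 4 - \left(-5\right) 6 \cdot 0 = 4 - \left(-30\right) 0 = 4 - 0 = 4 + 0 = 4$)
$b{\left(C,g \right)} = 4 + 4 C$ ($b{\left(C,g \right)} = 4 C + 4 = 4 + 4 C$)
$G{\left(c \right)} = -4$ ($G{\left(c \right)} = -4 + \left(c - c\right) = -4 + 0 = -4$)
$G{\left(b{\left(N{\left(0 \right)},15 \right)} \right)} - 47892 = -4 - 47892 = -47896$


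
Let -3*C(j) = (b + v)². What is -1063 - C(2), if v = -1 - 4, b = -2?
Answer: -3140/3 ≈ -1046.7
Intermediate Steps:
v = -5
C(j) = -49/3 (C(j) = -(-2 - 5)²/3 = -⅓*(-7)² = -⅓*49 = -49/3)
-1063 - C(2) = -1063 - 1*(-49/3) = -1063 + 49/3 = -3140/3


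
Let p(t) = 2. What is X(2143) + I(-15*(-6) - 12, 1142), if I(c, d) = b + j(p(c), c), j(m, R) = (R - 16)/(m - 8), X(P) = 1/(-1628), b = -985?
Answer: -4861211/4884 ≈ -995.33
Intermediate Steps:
X(P) = -1/1628
j(m, R) = (-16 + R)/(-8 + m)
I(c, d) = -2947/3 - c/6 (I(c, d) = -985 + (-16 + c)/(-8 + 2) = -985 + (-16 + c)/(-6) = -985 - (-16 + c)/6 = -985 + (8/3 - c/6) = -2947/3 - c/6)
X(2143) + I(-15*(-6) - 12, 1142) = -1/1628 + (-2947/3 - (-15*(-6) - 12)/6) = -1/1628 + (-2947/3 - (90 - 12)/6) = -1/1628 + (-2947/3 - 1/6*78) = -1/1628 + (-2947/3 - 13) = -1/1628 - 2986/3 = -4861211/4884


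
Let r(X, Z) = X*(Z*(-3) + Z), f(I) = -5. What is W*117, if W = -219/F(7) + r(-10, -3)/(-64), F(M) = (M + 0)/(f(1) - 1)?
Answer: 2472093/112 ≈ 22072.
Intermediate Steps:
r(X, Z) = -2*X*Z (r(X, Z) = X*(-3*Z + Z) = X*(-2*Z) = -2*X*Z)
F(M) = -M/6 (F(M) = (M + 0)/(-5 - 1) = M/(-6) = M*(-⅙) = -M/6)
W = 21129/112 (W = -219/((-⅙*7)) - 2*(-10)*(-3)/(-64) = -219/(-7/6) - 60*(-1/64) = -219*(-6/7) + 15/16 = 1314/7 + 15/16 = 21129/112 ≈ 188.65)
W*117 = (21129/112)*117 = 2472093/112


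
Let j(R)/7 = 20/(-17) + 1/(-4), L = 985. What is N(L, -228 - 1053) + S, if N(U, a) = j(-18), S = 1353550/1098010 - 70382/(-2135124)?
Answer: -34751606576465/3985458755508 ≈ -8.7196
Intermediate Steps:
S = 148363861501/117219375162 (S = 1353550*(1/1098010) - 70382*(-1/2135124) = 135355/109801 + 35191/1067562 = 148363861501/117219375162 ≈ 1.2657)
j(R) = -679/68 (j(R) = 7*(20/(-17) + 1/(-4)) = 7*(20*(-1/17) + 1*(-1/4)) = 7*(-20/17 - 1/4) = 7*(-97/68) = -679/68)
N(U, a) = -679/68
N(L, -228 - 1053) + S = -679/68 + 148363861501/117219375162 = -34751606576465/3985458755508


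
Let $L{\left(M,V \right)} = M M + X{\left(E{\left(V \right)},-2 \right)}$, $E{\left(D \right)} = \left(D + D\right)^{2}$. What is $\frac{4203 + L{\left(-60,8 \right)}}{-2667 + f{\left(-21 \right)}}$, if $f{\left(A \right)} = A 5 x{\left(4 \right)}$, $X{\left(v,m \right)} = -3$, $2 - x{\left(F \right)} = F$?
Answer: $- \frac{200}{63} \approx -3.1746$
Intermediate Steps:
$x{\left(F \right)} = 2 - F$
$E{\left(D \right)} = 4 D^{2}$ ($E{\left(D \right)} = \left(2 D\right)^{2} = 4 D^{2}$)
$L{\left(M,V \right)} = -3 + M^{2}$ ($L{\left(M,V \right)} = M M - 3 = M^{2} - 3 = -3 + M^{2}$)
$f{\left(A \right)} = - 10 A$ ($f{\left(A \right)} = A 5 \left(2 - 4\right) = 5 A \left(2 - 4\right) = 5 A \left(-2\right) = - 10 A$)
$\frac{4203 + L{\left(-60,8 \right)}}{-2667 + f{\left(-21 \right)}} = \frac{4203 - \left(3 - \left(-60\right)^{2}\right)}{-2667 - -210} = \frac{4203 + \left(-3 + 3600\right)}{-2667 + 210} = \frac{4203 + 3597}{-2457} = 7800 \left(- \frac{1}{2457}\right) = - \frac{200}{63}$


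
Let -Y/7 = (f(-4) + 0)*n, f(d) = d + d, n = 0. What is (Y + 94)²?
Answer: 8836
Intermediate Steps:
f(d) = 2*d
Y = 0 (Y = -7*(2*(-4) + 0)*0 = -7*(-8 + 0)*0 = -(-56)*0 = -7*0 = 0)
(Y + 94)² = (0 + 94)² = 94² = 8836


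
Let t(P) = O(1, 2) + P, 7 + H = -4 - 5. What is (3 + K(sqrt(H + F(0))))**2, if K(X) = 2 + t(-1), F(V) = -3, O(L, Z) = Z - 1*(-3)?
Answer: 81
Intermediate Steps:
O(L, Z) = 3 + Z (O(L, Z) = Z + 3 = 3 + Z)
H = -16 (H = -7 + (-4 - 5) = -7 - 9 = -16)
t(P) = 5 + P (t(P) = (3 + 2) + P = 5 + P)
K(X) = 6 (K(X) = 2 + (5 - 1) = 2 + 4 = 6)
(3 + K(sqrt(H + F(0))))**2 = (3 + 6)**2 = 9**2 = 81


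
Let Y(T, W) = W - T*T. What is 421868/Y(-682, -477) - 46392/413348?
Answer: -48994613914/48113810537 ≈ -1.0183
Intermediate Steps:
Y(T, W) = W - T²
421868/Y(-682, -477) - 46392/413348 = 421868/(-477 - 1*(-682)²) - 46392/413348 = 421868/(-477 - 1*465124) - 46392*1/413348 = 421868/(-477 - 465124) - 11598/103337 = 421868/(-465601) - 11598/103337 = 421868*(-1/465601) - 11598/103337 = -421868/465601 - 11598/103337 = -48994613914/48113810537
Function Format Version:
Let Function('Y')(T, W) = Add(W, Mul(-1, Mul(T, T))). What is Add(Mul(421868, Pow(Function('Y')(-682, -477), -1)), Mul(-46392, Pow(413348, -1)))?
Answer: Rational(-48994613914, 48113810537) ≈ -1.0183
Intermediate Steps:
Function('Y')(T, W) = Add(W, Mul(-1, Pow(T, 2)))
Add(Mul(421868, Pow(Function('Y')(-682, -477), -1)), Mul(-46392, Pow(413348, -1))) = Add(Mul(421868, Pow(Add(-477, Mul(-1, Pow(-682, 2))), -1)), Mul(-46392, Pow(413348, -1))) = Add(Mul(421868, Pow(Add(-477, Mul(-1, 465124)), -1)), Mul(-46392, Rational(1, 413348))) = Add(Mul(421868, Pow(Add(-477, -465124), -1)), Rational(-11598, 103337)) = Add(Mul(421868, Pow(-465601, -1)), Rational(-11598, 103337)) = Add(Mul(421868, Rational(-1, 465601)), Rational(-11598, 103337)) = Add(Rational(-421868, 465601), Rational(-11598, 103337)) = Rational(-48994613914, 48113810537)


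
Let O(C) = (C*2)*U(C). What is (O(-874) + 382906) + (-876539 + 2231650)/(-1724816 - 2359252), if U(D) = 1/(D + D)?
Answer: 1563816870565/4084068 ≈ 3.8291e+5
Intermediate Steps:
U(D) = 1/(2*D)
O(C) = 1 (O(C) = (C*2)*(1/(2*C)) = (2*C)*(1/(2*C)) = 1)
(O(-874) + 382906) + (-876539 + 2231650)/(-1724816 - 2359252) = (1 + 382906) + (-876539 + 2231650)/(-1724816 - 2359252) = 382907 + 1355111/(-4084068) = 382907 + 1355111*(-1/4084068) = 382907 - 1355111/4084068 = 1563816870565/4084068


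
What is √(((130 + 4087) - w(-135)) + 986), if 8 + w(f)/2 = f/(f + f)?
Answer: √5218 ≈ 72.236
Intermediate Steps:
w(f) = -15 (w(f) = -16 + 2*(f/(f + f)) = -16 + 2*(f/((2*f))) = -16 + 2*(f*(1/(2*f))) = -16 + 2*(½) = -16 + 1 = -15)
√(((130 + 4087) - w(-135)) + 986) = √(((130 + 4087) - 1*(-15)) + 986) = √((4217 + 15) + 986) = √(4232 + 986) = √5218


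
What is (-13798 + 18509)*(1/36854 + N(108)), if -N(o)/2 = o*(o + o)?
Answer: -8100377110553/36854 ≈ -2.1980e+8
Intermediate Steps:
N(o) = -4*o² (N(o) = -2*o*(o + o) = -2*o*2*o = -4*o²)
(-13798 + 18509)*(1/36854 + N(108)) = (-13798 + 18509)*(1/36854 - 4*108²) = 4711*(1/36854 - 4*11664) = 4711*(1/36854 - 46656) = 4711*(-1719460223/36854) = -8100377110553/36854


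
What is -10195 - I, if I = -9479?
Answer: -716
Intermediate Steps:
-10195 - I = -10195 - 1*(-9479) = -10195 + 9479 = -716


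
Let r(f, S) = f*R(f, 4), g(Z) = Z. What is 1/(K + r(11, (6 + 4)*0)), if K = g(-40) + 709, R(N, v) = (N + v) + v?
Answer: 1/878 ≈ 0.0011390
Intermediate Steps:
R(N, v) = N + 2*v
r(f, S) = f*(8 + f) (r(f, S) = f*(f + 2*4) = f*(f + 8) = f*(8 + f))
K = 669 (K = -40 + 709 = 669)
1/(K + r(11, (6 + 4)*0)) = 1/(669 + 11*(8 + 11)) = 1/(669 + 11*19) = 1/(669 + 209) = 1/878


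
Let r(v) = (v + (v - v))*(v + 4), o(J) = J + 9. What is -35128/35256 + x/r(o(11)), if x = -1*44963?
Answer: -22251069/235040 ≈ -94.669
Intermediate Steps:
o(J) = 9 + J
r(v) = v*(4 + v) (r(v) = (v + 0)*(4 + v) = v*(4 + v))
x = -44963
-35128/35256 + x/r(o(11)) = -35128/35256 - 44963*1/((4 + (9 + 11))*(9 + 11)) = -35128*1/35256 - 44963*1/(20*(4 + 20)) = -4391/4407 - 44963/(20*24) = -4391/4407 - 44963/480 = -22251069/235040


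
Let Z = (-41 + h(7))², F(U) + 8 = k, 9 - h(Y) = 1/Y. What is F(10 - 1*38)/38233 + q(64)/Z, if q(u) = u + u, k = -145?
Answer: 13650103/113855625 ≈ 0.11989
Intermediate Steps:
h(Y) = 9 - 1/Y
F(U) = -153 (F(U) = -8 - 145 = -153)
q(u) = 2*u
Z = 50625/49 (Z = (-41 + (9 - 1/7))² = (-41 + (9 - 1*⅐))² = (-41 + (9 - ⅐))² = (-41 + 62/7)² = (-225/7)² = 50625/49 ≈ 1033.2)
F(10 - 1*38)/38233 + q(64)/Z = -153/38233 + (2*64)/(50625/49) = -153*1/38233 + 128*(49/50625) = -9/2249 + 6272/50625 = 13650103/113855625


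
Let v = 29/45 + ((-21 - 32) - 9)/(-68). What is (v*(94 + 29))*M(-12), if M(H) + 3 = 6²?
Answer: 1073831/170 ≈ 6316.7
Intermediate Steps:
M(H) = 33 (M(H) = -3 + 6² = -3 + 36 = 33)
v = 2381/1530 (v = 29*(1/45) + (-53 - 9)*(-1/68) = 29/45 - 62*(-1/68) = 29/45 + 31/34 = 2381/1530 ≈ 1.5562)
(v*(94 + 29))*M(-12) = (2381*(94 + 29)/1530)*33 = ((2381/1530)*123)*33 = (97621/510)*33 = 1073831/170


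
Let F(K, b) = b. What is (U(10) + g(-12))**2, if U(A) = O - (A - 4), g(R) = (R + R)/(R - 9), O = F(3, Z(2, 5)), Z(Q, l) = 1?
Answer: 729/49 ≈ 14.878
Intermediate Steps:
O = 1
g(R) = 2*R/(-9 + R) (g(R) = (2*R)/(-9 + R) = 2*R/(-9 + R))
U(A) = 5 - A (U(A) = 1 - (A - 4) = 1 - (-4 + A) = 1 + (4 - A) = 5 - A)
(U(10) + g(-12))**2 = ((5 - 1*10) + 2*(-12)/(-9 - 12))**2 = ((5 - 10) + 2*(-12)/(-21))**2 = (-5 + 2*(-12)*(-1/21))**2 = (-5 + 8/7)**2 = (-27/7)**2 = 729/49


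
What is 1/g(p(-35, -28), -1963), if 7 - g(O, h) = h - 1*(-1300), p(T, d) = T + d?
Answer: 1/670 ≈ 0.0014925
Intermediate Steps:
g(O, h) = -1293 - h (g(O, h) = 7 - (h - 1*(-1300)) = 7 - (h + 1300) = 7 - (1300 + h) = 7 + (-1300 - h) = -1293 - h)
1/g(p(-35, -28), -1963) = 1/(-1293 - 1*(-1963)) = 1/(-1293 + 1963) = 1/670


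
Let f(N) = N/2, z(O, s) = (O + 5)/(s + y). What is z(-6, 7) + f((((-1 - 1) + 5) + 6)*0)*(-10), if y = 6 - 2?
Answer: -1/11 ≈ -0.090909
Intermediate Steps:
y = 4
z(O, s) = (5 + O)/(4 + s) (z(O, s) = (O + 5)/(s + 4) = (5 + O)/(4 + s))
f(N) = N/2 (f(N) = N*(½) = N/2)
z(-6, 7) + f((((-1 - 1) + 5) + 6)*0)*(-10) = (5 - 6)/(4 + 7) + (((((-1 - 1) + 5) + 6)*0)/2)*(-10) = -1/11 + ((((-2 + 5) + 6)*0)/2)*(-10) = (1/11)*(-1) + (((3 + 6)*0)/2)*(-10) = -1/11 + ((9*0)/2)*(-10) = -1/11 + ((½)*0)*(-10) = -1/11 + 0*(-10) = -1/11 + 0 = -1/11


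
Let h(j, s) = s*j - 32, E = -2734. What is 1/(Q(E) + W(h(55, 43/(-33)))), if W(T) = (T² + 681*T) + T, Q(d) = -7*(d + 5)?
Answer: -9/367658 ≈ -2.4479e-5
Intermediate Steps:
Q(d) = -35 - 7*d (Q(d) = -7*(5 + d) = -35 - 7*d)
h(j, s) = -32 + j*s (h(j, s) = j*s - 32 = -32 + j*s)
W(T) = T² + 682*T
1/(Q(E) + W(h(55, 43/(-33)))) = 1/((-35 - 7*(-2734)) + (-32 + 55*(43/(-33)))*(682 + (-32 + 55*(43/(-33))))) = 1/((-35 + 19138) + (-32 + 55*(43*(-1/33)))*(682 + (-32 + 55*(43*(-1/33))))) = 1/(19103 + (-32 + 55*(-43/33))*(682 + (-32 + 55*(-43/33)))) = 1/(19103 + (-32 - 215/3)*(682 + (-32 - 215/3))) = 1/(19103 - 311*(682 - 311/3)/3) = 1/(19103 - 311/3*1735/3) = 1/(19103 - 539585/9) = 1/(-367658/9) = -9/367658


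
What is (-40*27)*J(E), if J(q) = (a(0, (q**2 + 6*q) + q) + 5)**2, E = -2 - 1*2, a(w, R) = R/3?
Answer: -1080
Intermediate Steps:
a(w, R) = R/3 (a(w, R) = R*(1/3) = R/3)
E = -4 (E = -2 - 2 = -4)
J(q) = (5 + q**2/3 + 7*q/3)**2 (J(q) = (((q**2 + 6*q) + q)/3 + 5)**2 = ((q**2 + 7*q)/3 + 5)**2 = ((q**2/3 + 7*q/3) + 5)**2 = (5 + q**2/3 + 7*q/3)**2)
(-40*27)*J(E) = (-40*27)*((15 - 4*(7 - 4))**2/9) = -120*(15 - 4*3)**2 = -120*(15 - 12)**2 = -120*3**2 = -120*9 = -1080*1 = -1080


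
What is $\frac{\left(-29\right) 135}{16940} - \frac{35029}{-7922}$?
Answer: $\frac{56237663}{13419868} \approx 4.1906$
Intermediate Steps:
$\frac{\left(-29\right) 135}{16940} - \frac{35029}{-7922} = \left(-3915\right) \frac{1}{16940} - - \frac{35029}{7922} = - \frac{783}{3388} + \frac{35029}{7922} = \frac{56237663}{13419868}$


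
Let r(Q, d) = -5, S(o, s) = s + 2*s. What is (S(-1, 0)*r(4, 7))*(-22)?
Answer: 0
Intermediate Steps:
S(o, s) = 3*s
(S(-1, 0)*r(4, 7))*(-22) = ((3*0)*(-5))*(-22) = (0*(-5))*(-22) = 0*(-22) = 0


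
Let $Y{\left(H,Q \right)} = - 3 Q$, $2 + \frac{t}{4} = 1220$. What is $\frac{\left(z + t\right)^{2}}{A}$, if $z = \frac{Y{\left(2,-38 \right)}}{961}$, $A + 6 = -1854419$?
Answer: $- \frac{21922116595236}{1712600430425} \approx -12.8$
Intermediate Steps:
$t = 4872$ ($t = -8 + 4 \cdot 1220 = -8 + 4880 = 4872$)
$A = -1854425$ ($A = -6 - 1854419 = -1854425$)
$z = \frac{114}{961}$ ($z = \frac{\left(-3\right) \left(-38\right)}{961} = 114 \cdot \frac{1}{961} = \frac{114}{961} \approx 0.11863$)
$\frac{\left(z + t\right)^{2}}{A} = \frac{\left(\frac{114}{961} + 4872\right)^{2}}{-1854425} = \left(\frac{4682106}{961}\right)^{2} \left(- \frac{1}{1854425}\right) = \frac{21922116595236}{923521} \left(- \frac{1}{1854425}\right) = - \frac{21922116595236}{1712600430425}$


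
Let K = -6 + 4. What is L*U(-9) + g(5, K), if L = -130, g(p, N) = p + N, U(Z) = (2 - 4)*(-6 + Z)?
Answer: -3897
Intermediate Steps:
U(Z) = 12 - 2*Z (U(Z) = -2*(-6 + Z) = 12 - 2*Z)
K = -2
g(p, N) = N + p
L*U(-9) + g(5, K) = -130*(12 - 2*(-9)) + (-2 + 5) = -130*(12 + 18) + 3 = -130*30 + 3 = -3900 + 3 = -3897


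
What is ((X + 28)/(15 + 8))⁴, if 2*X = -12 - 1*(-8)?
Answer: 456976/279841 ≈ 1.6330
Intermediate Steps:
X = -2 (X = (-12 - 1*(-8))/2 = (-12 + 8)/2 = (½)*(-4) = -2)
((X + 28)/(15 + 8))⁴ = ((-2 + 28)/(15 + 8))⁴ = (26/23)⁴ = 456976/279841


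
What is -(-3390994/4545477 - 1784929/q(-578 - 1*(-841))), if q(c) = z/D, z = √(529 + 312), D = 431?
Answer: 3496855549992149/131818833 ≈ 2.6528e+7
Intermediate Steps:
z = 29 (z = √841 = 29)
q(c) = 29/431
-(-3390994/4545477 - 1784929/q(-578 - 1*(-841))) = -(-3390994/4545477 - 1784929/29/431) = -(-3390994*1/4545477 - 1784929*431/29) = -(-3390994/4545477 - 769304399/29) = -1*(-3496855549992149/131818833) = 3496855549992149/131818833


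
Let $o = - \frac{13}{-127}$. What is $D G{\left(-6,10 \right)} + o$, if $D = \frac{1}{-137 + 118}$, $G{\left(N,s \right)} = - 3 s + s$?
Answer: $\frac{2787}{2413} \approx 1.155$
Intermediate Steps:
$G{\left(N,s \right)} = - 2 s$
$o = \frac{13}{127}$ ($o = \left(-13\right) \left(- \frac{1}{127}\right) = \frac{13}{127} \approx 0.10236$)
$D = - \frac{1}{19}$ ($D = \frac{1}{-19} = - \frac{1}{19} \approx -0.052632$)
$D G{\left(-6,10 \right)} + o = - \frac{\left(-2\right) 10}{19} + \frac{13}{127} = \left(- \frac{1}{19}\right) \left(-20\right) + \frac{13}{127} = \frac{20}{19} + \frac{13}{127} = \frac{2787}{2413}$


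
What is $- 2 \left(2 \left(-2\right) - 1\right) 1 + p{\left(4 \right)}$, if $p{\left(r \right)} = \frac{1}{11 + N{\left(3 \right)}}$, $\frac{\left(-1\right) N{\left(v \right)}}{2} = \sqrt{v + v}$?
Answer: $\frac{981}{97} + \frac{2 \sqrt{6}}{97} \approx 10.164$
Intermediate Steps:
$N{\left(v \right)} = - 2 \sqrt{2} \sqrt{v}$ ($N{\left(v \right)} = - 2 \sqrt{v + v} = - 2 \sqrt{2 v} = - 2 \sqrt{2} \sqrt{v}$)
$p{\left(r \right)} = \frac{1}{11 - 2 \sqrt{6}}$ ($p{\left(r \right)} = \frac{1}{11 - 2 \sqrt{2} \sqrt{3}} = \frac{1}{11 - 2 \sqrt{6}}$)
$- 2 \left(2 \left(-2\right) - 1\right) 1 + p{\left(4 \right)} = - 2 \left(2 \left(-2\right) - 1\right) 1 + \left(\frac{11}{97} + \frac{2 \sqrt{6}}{97}\right) = - 2 \left(-4 - 1\right) 1 + \left(\frac{11}{97} + \frac{2 \sqrt{6}}{97}\right) = - 2 \left(-5\right) 1 + \left(\frac{11}{97} + \frac{2 \sqrt{6}}{97}\right) = - \left(-10\right) 1 + \left(\frac{11}{97} + \frac{2 \sqrt{6}}{97}\right) = \left(-1\right) \left(-10\right) + \left(\frac{11}{97} + \frac{2 \sqrt{6}}{97}\right) = 10 + \left(\frac{11}{97} + \frac{2 \sqrt{6}}{97}\right) = \frac{981}{97} + \frac{2 \sqrt{6}}{97}$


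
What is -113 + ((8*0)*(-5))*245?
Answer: -113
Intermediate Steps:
-113 + ((8*0)*(-5))*245 = -113 + (0*(-5))*245 = -113 + 0*245 = -113 + 0 = -113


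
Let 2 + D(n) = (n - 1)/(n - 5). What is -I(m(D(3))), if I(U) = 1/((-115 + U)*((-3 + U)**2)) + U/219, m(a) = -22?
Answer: 1883969/18751875 ≈ 0.10047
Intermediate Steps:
D(n) = -2 + (-1 + n)/(-5 + n) (D(n) = -2 + (n - 1)/(n - 5) = -2 + (-1 + n)/(-5 + n))
I(U) = U/219 + 1/((-115 + U)*(-3 + U)**2) (I(U) = 1/((-115 + U)*(-3 + U)**2) + U*(1/219) = 1/((-115 + U)*(-3 + U)**2) + U/219 = U/219 + 1/((-115 + U)*(-3 + U)**2))
-I(m(D(3))) = -(219 + (-22)**2*(-3 - 22)**2 - 115*(-22)*(-3 - 22)**2)/(219*(-115 - 22)*(-3 - 22)**2) = -(219 + 484*(-25)**2 - 115*(-22)*(-25)**2)/(219*(-137)*(-25)**2) = -(-1)*(219 + 484*625 - 115*(-22)*625)/(219*137*625) = -(-1)*(219 + 302500 + 1581250)/(219*137*625) = -(-1)*1883969/(219*137*625) = -1*(-1883969/18751875) = 1883969/18751875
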